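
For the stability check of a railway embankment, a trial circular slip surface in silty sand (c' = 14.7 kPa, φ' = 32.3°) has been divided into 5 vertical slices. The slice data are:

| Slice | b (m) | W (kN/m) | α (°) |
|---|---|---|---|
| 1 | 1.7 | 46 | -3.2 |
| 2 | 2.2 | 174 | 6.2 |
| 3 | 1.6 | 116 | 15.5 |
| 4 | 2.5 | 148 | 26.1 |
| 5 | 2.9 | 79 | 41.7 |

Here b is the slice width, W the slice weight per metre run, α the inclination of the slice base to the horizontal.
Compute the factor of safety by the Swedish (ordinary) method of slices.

FS = 3.10

Ordinary method of slices: FS = Σ[c'·Δl_i + (W_i cosα_i)·tanφ'] / Σ W_i sinα_i, with Δl_i = b_i / cosα_i.
Slice 1: Δl = 1.7/cos(-3.2°) = 1.703 m; N'_1 = 46·cos(-3.2°) = 45.9; c'Δl = 25.03; W sinα = -2.6
Slice 2: Δl = 2.2/cos6.2° = 2.213 m; N'_2 = 174·cos6.2° = 173.0; c'Δl = 32.53; W sinα = 18.8
Slice 3: Δl = 1.6/cos15.5° = 1.660 m; N'_3 = 116·cos15.5° = 111.8; c'Δl = 24.41; W sinα = 31.0
Slice 4: Δl = 2.5/cos26.1° = 2.784 m; N'_4 = 148·cos26.1° = 132.9; c'Δl = 40.92; W sinα = 65.1
Slice 5: Δl = 2.9/cos41.7° = 3.884 m; N'_5 = 79·cos41.7° = 59.0; c'Δl = 57.10; W sinα = 52.6
Σc'Δl = 180.0 kN/m; ΣN' = 522.6 kN/m; ΣW sinα = 164.9 kN/m
Resisting = 180.0 + 522.6·tan32.3° = 180.0 + 330.4 = 510.3 kN/m
FS = 510.3 / 164.9 = 3.095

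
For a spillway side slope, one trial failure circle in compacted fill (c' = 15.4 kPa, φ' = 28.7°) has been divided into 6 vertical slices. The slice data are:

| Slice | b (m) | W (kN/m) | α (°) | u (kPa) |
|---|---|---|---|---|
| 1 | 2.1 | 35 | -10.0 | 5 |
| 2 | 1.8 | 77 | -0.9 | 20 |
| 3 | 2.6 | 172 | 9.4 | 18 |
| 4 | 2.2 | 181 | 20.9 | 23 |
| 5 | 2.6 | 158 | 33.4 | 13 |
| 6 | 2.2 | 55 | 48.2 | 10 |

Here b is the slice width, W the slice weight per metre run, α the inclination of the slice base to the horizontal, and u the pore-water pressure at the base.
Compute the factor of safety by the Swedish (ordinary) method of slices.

FS = 2.13

Ordinary method of slices: FS = Σ[c'·Δl_i + (W_i cosα_i − u_i·Δl_i)·tanφ'] / Σ W_i sinα_i, with Δl_i = b_i / cosα_i.
Slice 1: Δl = 2.1/cos(-10.0°) = 2.132 m; N'_1 = 35·cos(-10.0°) − 5·2.132 = 23.8; c'Δl = 32.84; W sinα = -6.1
Slice 2: Δl = 1.8/cos(-0.9°) = 1.800 m; N'_2 = 77·cos(-0.9°) − 20·1.800 = 41.0; c'Δl = 27.72; W sinα = -1.2
Slice 3: Δl = 2.6/cos9.4° = 2.635 m; N'_3 = 172·cos9.4° − 18·2.635 = 122.3; c'Δl = 40.58; W sinα = 28.1
Slice 4: Δl = 2.2/cos20.9° = 2.355 m; N'_4 = 181·cos20.9° − 23·2.355 = 114.9; c'Δl = 36.27; W sinα = 64.6
Slice 5: Δl = 2.6/cos33.4° = 3.114 m; N'_5 = 158·cos33.4° − 13·3.114 = 91.4; c'Δl = 47.96; W sinα = 87.0
Slice 6: Δl = 2.2/cos48.2° = 3.301 m; N'_6 = 55·cos48.2° − 10·3.301 = 3.7; c'Δl = 50.83; W sinα = 41.0
Σc'Δl = 236.2 kN/m; ΣN' = 397.0 kN/m; ΣW sinα = 213.4 kN/m
Resisting = 236.2 + 397.0·tan28.7° = 236.2 + 217.4 = 453.6 kN/m
FS = 453.6 / 213.4 = 2.126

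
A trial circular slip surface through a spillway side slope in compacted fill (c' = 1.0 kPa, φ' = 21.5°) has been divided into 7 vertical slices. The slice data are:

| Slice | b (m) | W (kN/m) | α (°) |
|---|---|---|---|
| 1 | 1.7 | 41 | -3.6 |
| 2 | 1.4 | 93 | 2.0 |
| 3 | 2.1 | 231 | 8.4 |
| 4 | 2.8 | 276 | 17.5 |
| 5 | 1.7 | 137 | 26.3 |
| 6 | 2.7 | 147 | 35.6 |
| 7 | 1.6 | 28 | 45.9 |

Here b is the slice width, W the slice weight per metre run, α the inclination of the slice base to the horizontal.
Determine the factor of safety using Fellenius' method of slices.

Ordinary method of slices: FS = Σ[c'·Δl_i + (W_i cosα_i)·tanφ'] / Σ W_i sinα_i, with Δl_i = b_i / cosα_i.
Slice 1: Δl = 1.7/cos(-3.6°) = 1.703 m; N'_1 = 41·cos(-3.6°) = 40.9; c'Δl = 1.70; W sinα = -2.6
Slice 2: Δl = 1.4/cos2.0° = 1.401 m; N'_2 = 93·cos2.0° = 92.9; c'Δl = 1.40; W sinα = 3.2
Slice 3: Δl = 2.1/cos8.4° = 2.123 m; N'_3 = 231·cos8.4° = 228.5; c'Δl = 2.12; W sinα = 33.7
Slice 4: Δl = 2.8/cos17.5° = 2.936 m; N'_4 = 276·cos17.5° = 263.2; c'Δl = 2.94; W sinα = 83.0
Slice 5: Δl = 1.7/cos26.3° = 1.896 m; N'_5 = 137·cos26.3° = 122.8; c'Δl = 1.90; W sinα = 60.7
Slice 6: Δl = 2.7/cos35.6° = 3.321 m; N'_6 = 147·cos35.6° = 119.5; c'Δl = 3.32; W sinα = 85.6
Slice 7: Δl = 1.6/cos45.9° = 2.299 m; N'_7 = 28·cos45.9° = 19.5; c'Δl = 2.30; W sinα = 20.1
Σc'Δl = 15.7 kN/m; ΣN' = 887.4 kN/m; ΣW sinα = 283.8 kN/m
Resisting = 15.7 + 887.4·tan21.5° = 15.7 + 349.6 = 365.3 kN/m
FS = 365.3 / 283.8 = 1.287

FS = 1.29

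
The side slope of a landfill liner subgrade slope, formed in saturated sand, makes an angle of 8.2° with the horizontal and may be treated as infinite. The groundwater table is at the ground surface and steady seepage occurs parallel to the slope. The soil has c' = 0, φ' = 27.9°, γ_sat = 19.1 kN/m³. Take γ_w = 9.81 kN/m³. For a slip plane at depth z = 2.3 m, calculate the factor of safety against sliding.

FS = 1.79

With seepage parallel to the slope and the water table at the surface, the effective normal stress on the slip plane uses the buoyant unit weight γ' = γ_sat − γ_w while the driving shear stress uses γ_sat:
FS = [c' + γ' z cos²β tanφ'] / [γ_sat z sinβ cosβ]
(For c' = 0 this reduces to FS = (γ'/γ_sat)·tanφ'/tanβ.)
γ' = 19.1 − 9.81 = 9.29 kN/m³
Numerator = 0.0 + 9.29·2.3·cos²8.2°·tan27.9° = 0.0 + 9.29·2.3·0.9797·0.5295 = 11.083 kPa
Denominator = 19.1·2.3·sin8.2°·cos8.2° = 19.1·2.3·0.1426·0.9898 = 6.202 kPa
FS = 11.083 / 6.202 = 1.787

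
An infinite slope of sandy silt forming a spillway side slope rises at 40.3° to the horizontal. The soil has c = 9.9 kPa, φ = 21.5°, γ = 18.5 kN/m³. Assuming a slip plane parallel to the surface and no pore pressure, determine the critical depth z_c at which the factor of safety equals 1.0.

z_c = 2.03 m

Setting FS = 1.00 in FS = [c + γz cos²β tanφ] / [γz sinβ cosβ] and solving for z:
z = c / [γ cosβ (FS·sinβ − cosβ·tanφ)]
  = 9.9 / [18.5·cos40.3°·(1.00·sin40.3° − cos40.3°·tan21.5°)]
  = 9.9 / [18.5·0.7627·(1.00·0.6468 − 0.7627·0.3939)]
  = 9.9 / 4.8870 = 2.026 m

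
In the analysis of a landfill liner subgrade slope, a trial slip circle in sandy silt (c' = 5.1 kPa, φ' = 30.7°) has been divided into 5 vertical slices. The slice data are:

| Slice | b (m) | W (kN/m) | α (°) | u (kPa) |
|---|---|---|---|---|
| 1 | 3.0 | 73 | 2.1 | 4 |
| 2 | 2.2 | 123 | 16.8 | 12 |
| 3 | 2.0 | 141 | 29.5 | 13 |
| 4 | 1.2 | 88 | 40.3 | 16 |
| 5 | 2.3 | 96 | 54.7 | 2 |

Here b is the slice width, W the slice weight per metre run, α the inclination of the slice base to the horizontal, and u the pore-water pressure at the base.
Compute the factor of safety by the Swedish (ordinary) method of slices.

Ordinary method of slices: FS = Σ[c'·Δl_i + (W_i cosα_i − u_i·Δl_i)·tanφ'] / Σ W_i sinα_i, with Δl_i = b_i / cosα_i.
Slice 1: Δl = 3.0/cos2.1° = 3.002 m; N'_1 = 73·cos2.1° − 4·3.002 = 60.9; c'Δl = 15.31; W sinα = 2.7
Slice 2: Δl = 2.2/cos16.8° = 2.298 m; N'_2 = 123·cos16.8° − 12·2.298 = 90.2; c'Δl = 11.72; W sinα = 35.6
Slice 3: Δl = 2.0/cos29.5° = 2.298 m; N'_3 = 141·cos29.5° − 13·2.298 = 92.8; c'Δl = 11.72; W sinα = 69.4
Slice 4: Δl = 1.2/cos40.3° = 1.573 m; N'_4 = 88·cos40.3° − 16·1.573 = 41.9; c'Δl = 8.02; W sinα = 56.9
Slice 5: Δl = 2.3/cos54.7° = 3.980 m; N'_5 = 96·cos54.7° − 2·3.980 = 47.5; c'Δl = 20.30; W sinα = 78.3
Σc'Δl = 67.1 kN/m; ΣN' = 333.4 kN/m; ΣW sinα = 242.9 kN/m
Resisting = 67.1 + 333.4·tan30.7° = 67.1 + 198.0 = 265.0 kN/m
FS = 265.0 / 242.9 = 1.091

FS = 1.09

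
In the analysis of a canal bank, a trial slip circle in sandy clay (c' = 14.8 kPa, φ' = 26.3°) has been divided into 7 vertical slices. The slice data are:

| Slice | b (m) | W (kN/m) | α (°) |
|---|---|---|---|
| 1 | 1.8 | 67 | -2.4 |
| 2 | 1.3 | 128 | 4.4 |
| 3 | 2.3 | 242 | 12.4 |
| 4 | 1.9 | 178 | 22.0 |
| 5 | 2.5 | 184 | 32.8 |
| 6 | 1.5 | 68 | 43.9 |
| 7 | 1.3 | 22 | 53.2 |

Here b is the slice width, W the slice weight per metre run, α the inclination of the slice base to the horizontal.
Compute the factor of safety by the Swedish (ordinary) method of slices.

Ordinary method of slices: FS = Σ[c'·Δl_i + (W_i cosα_i)·tanφ'] / Σ W_i sinα_i, with Δl_i = b_i / cosα_i.
Slice 1: Δl = 1.8/cos(-2.4°) = 1.802 m; N'_1 = 67·cos(-2.4°) = 66.9; c'Δl = 26.66; W sinα = -2.8
Slice 2: Δl = 1.3/cos4.4° = 1.304 m; N'_2 = 128·cos4.4° = 127.6; c'Δl = 19.30; W sinα = 9.8
Slice 3: Δl = 2.3/cos12.4° = 2.355 m; N'_3 = 242·cos12.4° = 236.4; c'Δl = 34.85; W sinα = 52.0
Slice 4: Δl = 1.9/cos22.0° = 2.049 m; N'_4 = 178·cos22.0° = 165.0; c'Δl = 30.33; W sinα = 66.7
Slice 5: Δl = 2.5/cos32.8° = 2.974 m; N'_5 = 184·cos32.8° = 154.7; c'Δl = 44.02; W sinα = 99.7
Slice 6: Δl = 1.5/cos43.9° = 2.082 m; N'_6 = 68·cos43.9° = 49.0; c'Δl = 30.81; W sinα = 47.2
Slice 7: Δl = 1.3/cos53.2° = 2.170 m; N'_7 = 22·cos53.2° = 13.2; c'Δl = 32.12; W sinα = 17.6
Σc'Δl = 218.1 kN/m; ΣN' = 812.8 kN/m; ΣW sinα = 290.1 kN/m
Resisting = 218.1 + 812.8·tan26.3° = 218.1 + 401.7 = 619.8 kN/m
FS = 619.8 / 290.1 = 2.136

FS = 2.14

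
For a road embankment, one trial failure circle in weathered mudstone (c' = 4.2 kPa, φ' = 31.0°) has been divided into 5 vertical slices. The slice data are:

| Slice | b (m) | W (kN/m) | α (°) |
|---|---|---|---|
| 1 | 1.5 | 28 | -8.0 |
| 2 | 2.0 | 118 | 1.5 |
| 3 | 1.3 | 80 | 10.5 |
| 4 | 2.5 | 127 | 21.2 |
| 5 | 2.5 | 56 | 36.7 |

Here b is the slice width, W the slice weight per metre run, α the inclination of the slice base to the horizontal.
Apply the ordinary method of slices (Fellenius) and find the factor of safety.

FS = 2.98

Ordinary method of slices: FS = Σ[c'·Δl_i + (W_i cosα_i)·tanφ'] / Σ W_i sinα_i, with Δl_i = b_i / cosα_i.
Slice 1: Δl = 1.5/cos(-8.0°) = 1.515 m; N'_1 = 28·cos(-8.0°) = 27.7; c'Δl = 6.36; W sinα = -3.9
Slice 2: Δl = 2.0/cos1.5° = 2.001 m; N'_2 = 118·cos1.5° = 118.0; c'Δl = 8.40; W sinα = 3.1
Slice 3: Δl = 1.3/cos10.5° = 1.322 m; N'_3 = 80·cos10.5° = 78.7; c'Δl = 5.55; W sinα = 14.6
Slice 4: Δl = 2.5/cos21.2° = 2.681 m; N'_4 = 127·cos21.2° = 118.4; c'Δl = 11.26; W sinα = 45.9
Slice 5: Δl = 2.5/cos36.7° = 3.118 m; N'_5 = 56·cos36.7° = 44.9; c'Δl = 13.10; W sinα = 33.5
Σc'Δl = 44.7 kN/m; ΣN' = 387.7 kN/m; ΣW sinα = 93.2 kN/m
Resisting = 44.7 + 387.7·tan31.0° = 44.7 + 232.9 = 277.6 kN/m
FS = 277.6 / 93.2 = 2.980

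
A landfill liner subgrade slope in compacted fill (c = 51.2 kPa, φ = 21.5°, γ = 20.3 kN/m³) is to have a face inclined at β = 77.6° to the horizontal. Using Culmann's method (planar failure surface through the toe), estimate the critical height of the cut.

Culmann's analysis gives the critical failure plane at α_cr = (β + φ)/2 = (77.6 + 21.5)/2 = 49.5°, and the critical height
H_c = (4c/γ) · sinβ cosφ / [1 − cos(β − φ)]
    = (4·51.2/20.3) · sin77.6°·cos21.5° / [1 − cos(56.1°)]
    = 10.089 · 0.9767·0.9304 / [1 − 0.5577]
    = 10.089 · 0.9087 / 0.4423
    = 20.73 m

H_c = 20.73 m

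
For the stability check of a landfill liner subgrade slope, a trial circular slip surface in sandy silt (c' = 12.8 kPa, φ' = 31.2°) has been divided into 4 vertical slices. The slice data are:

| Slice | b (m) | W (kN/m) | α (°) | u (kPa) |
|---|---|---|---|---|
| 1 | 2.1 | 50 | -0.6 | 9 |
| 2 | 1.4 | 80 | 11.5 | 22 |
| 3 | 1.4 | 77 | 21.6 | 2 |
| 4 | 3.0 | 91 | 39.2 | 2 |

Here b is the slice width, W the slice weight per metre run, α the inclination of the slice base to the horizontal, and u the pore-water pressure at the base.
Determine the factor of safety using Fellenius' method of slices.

Ordinary method of slices: FS = Σ[c'·Δl_i + (W_i cosα_i − u_i·Δl_i)·tanφ'] / Σ W_i sinα_i, with Δl_i = b_i / cosα_i.
Slice 1: Δl = 2.1/cos(-0.6°) = 2.100 m; N'_1 = 50·cos(-0.6°) − 9·2.100 = 31.1; c'Δl = 26.88; W sinα = -0.5
Slice 2: Δl = 1.4/cos11.5° = 1.429 m; N'_2 = 80·cos11.5° − 22·1.429 = 47.0; c'Δl = 18.29; W sinα = 15.9
Slice 3: Δl = 1.4/cos21.6° = 1.506 m; N'_3 = 77·cos21.6° − 2·1.506 = 68.6; c'Δl = 19.27; W sinα = 28.3
Slice 4: Δl = 3.0/cos39.2° = 3.871 m; N'_4 = 91·cos39.2° − 2·3.871 = 62.8; c'Δl = 49.55; W sinα = 57.5
Σc'Δl = 114.0 kN/m; ΣN' = 209.4 kN/m; ΣW sinα = 101.3 kN/m
Resisting = 114.0 + 209.4·tan31.2° = 114.0 + 126.8 = 240.8 kN/m
FS = 240.8 / 101.3 = 2.378

FS = 2.38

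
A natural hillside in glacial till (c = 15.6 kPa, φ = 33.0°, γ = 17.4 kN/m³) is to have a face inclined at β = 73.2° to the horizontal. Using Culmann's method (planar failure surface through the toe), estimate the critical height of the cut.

H_c = 12.19 m

Culmann's analysis gives the critical failure plane at α_cr = (β + φ)/2 = (73.2 + 33.0)/2 = 53.1°, and the critical height
H_c = (4c/γ) · sinβ cosφ / [1 − cos(β − φ)]
    = (4·15.6/17.4) · sin73.2°·cos33.0° / [1 − cos(40.2°)]
    = 3.586 · 0.9573·0.8387 / [1 − 0.7638]
    = 3.586 · 0.8029 / 0.2362
    = 12.19 m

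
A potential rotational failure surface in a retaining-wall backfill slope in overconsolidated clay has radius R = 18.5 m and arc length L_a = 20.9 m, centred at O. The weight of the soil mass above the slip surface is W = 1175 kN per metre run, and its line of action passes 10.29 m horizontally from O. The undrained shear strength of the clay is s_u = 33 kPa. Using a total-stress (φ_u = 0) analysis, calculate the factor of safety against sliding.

FS = 1.06

Taking moments about the centre O, the resisting moment is provided by the undrained shear strength acting along the arc:
M_R = s_u·L_a·R = 33·20.90·18.5 = 12759.4 kN·m/m
M_D = W·d = 1175·10.29 = 12090.7 kN·m/m
FS = M_R / M_D = 12759.4 / 12090.7 = 1.055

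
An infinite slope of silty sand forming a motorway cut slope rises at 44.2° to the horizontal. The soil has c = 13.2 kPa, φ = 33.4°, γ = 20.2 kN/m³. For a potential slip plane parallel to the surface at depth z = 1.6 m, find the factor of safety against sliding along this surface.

For an infinite slope with a slip plane parallel to the surface (no pore pressure): FS = [c + γz cos²β tanφ] / [γz sinβ cosβ].
γz = 20.2·1.6 = 32.32 kN/m²
Numerator = 13.2 + 32.32·cos²44.2°·tan33.4° = 13.2 + 32.32·0.5140·0.6594 = 24.153 kPa
Denominator = 32.32·sin44.2°·cos44.2° = 32.32·0.6972·0.7169 = 16.154 kPa
FS = 24.153 / 16.154 = 1.495

FS = 1.50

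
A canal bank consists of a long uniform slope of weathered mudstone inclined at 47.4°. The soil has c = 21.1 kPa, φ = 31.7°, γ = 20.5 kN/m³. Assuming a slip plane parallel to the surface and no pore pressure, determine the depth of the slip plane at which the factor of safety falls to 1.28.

Setting FS = 1.28 in FS = [c + γz cos²β tanφ] / [γz sinβ cosβ] and solving for z:
z = c / [γ cosβ (FS·sinβ − cosβ·tanφ)]
  = 21.1 / [20.5·cos47.4°·(1.28·sin47.4° − cos47.4°·tan31.7°)]
  = 21.1 / [20.5·0.6769·(1.28·0.7361 − 0.6769·0.6176)]
  = 21.1 / 7.2732 = 2.901 m

z = 2.90 m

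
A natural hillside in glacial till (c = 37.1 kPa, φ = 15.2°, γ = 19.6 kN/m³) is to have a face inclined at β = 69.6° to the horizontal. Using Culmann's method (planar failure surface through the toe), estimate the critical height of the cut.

Culmann's analysis gives the critical failure plane at α_cr = (β + φ)/2 = (69.6 + 15.2)/2 = 42.4°, and the critical height
H_c = (4c/γ) · sinβ cosφ / [1 − cos(β − φ)]
    = (4·37.1/19.6) · sin69.6°·cos15.2° / [1 − cos(54.4°)]
    = 7.571 · 0.9373·0.9650 / [1 − 0.5821]
    = 7.571 · 0.9045 / 0.4179
    = 16.39 m

H_c = 16.39 m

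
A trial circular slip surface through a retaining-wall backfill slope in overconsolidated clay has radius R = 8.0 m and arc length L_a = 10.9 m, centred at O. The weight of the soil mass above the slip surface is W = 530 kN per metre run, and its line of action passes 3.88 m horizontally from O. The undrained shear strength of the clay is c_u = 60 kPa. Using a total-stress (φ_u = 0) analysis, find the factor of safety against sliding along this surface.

Taking moments about the centre O, the resisting moment is provided by the undrained shear strength acting along the arc:
M_R = c_u·L_a·R = 60·10.90·8.0 = 5232.0 kN·m/m
M_D = W·d = 530·3.88 = 2056.4 kN·m/m
FS = M_R / M_D = 5232.0 / 2056.4 = 2.544

FS = 2.54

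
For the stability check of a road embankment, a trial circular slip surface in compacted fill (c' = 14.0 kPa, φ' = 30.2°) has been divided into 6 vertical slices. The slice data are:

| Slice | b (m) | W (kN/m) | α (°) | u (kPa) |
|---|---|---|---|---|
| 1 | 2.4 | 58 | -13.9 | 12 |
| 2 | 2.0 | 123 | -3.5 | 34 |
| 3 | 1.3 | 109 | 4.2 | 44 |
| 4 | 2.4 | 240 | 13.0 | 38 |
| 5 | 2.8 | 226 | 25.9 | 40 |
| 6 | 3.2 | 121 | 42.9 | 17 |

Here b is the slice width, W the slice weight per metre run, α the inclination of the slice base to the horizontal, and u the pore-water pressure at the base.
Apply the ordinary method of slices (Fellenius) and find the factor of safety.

FS = 1.95

Ordinary method of slices: FS = Σ[c'·Δl_i + (W_i cosα_i − u_i·Δl_i)·tanφ'] / Σ W_i sinα_i, with Δl_i = b_i / cosα_i.
Slice 1: Δl = 2.4/cos(-13.9°) = 2.472 m; N'_1 = 58·cos(-13.9°) − 12·2.472 = 26.6; c'Δl = 34.61; W sinα = -13.9
Slice 2: Δl = 2.0/cos(-3.5°) = 2.004 m; N'_2 = 123·cos(-3.5°) − 34·2.004 = 54.6; c'Δl = 28.05; W sinα = -7.5
Slice 3: Δl = 1.3/cos4.2° = 1.304 m; N'_3 = 109·cos4.2° − 44·1.304 = 51.4; c'Δl = 18.25; W sinα = 8.0
Slice 4: Δl = 2.4/cos13.0° = 2.463 m; N'_4 = 240·cos13.0° − 38·2.463 = 140.2; c'Δl = 34.48; W sinα = 54.0
Slice 5: Δl = 2.8/cos25.9° = 3.113 m; N'_5 = 226·cos25.9° − 40·3.113 = 78.8; c'Δl = 43.58; W sinα = 98.7
Slice 6: Δl = 3.2/cos42.9° = 4.368 m; N'_6 = 121·cos42.9° − 17·4.368 = 14.4; c'Δl = 61.16; W sinα = 82.4
Σc'Δl = 220.1 kN/m; ΣN' = 366.0 kN/m; ΣW sinα = 221.6 kN/m
Resisting = 220.1 + 366.0·tan30.2° = 220.1 + 213.0 = 433.2 kN/m
FS = 433.2 / 221.6 = 1.955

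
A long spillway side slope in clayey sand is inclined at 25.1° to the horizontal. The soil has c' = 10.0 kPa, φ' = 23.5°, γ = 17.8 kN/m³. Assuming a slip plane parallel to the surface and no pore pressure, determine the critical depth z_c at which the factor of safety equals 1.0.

Setting FS = 1.00 in FS = [c' + γz cos²β tanφ'] / [γz sinβ cosβ] and solving for z:
z = c' / [γ cosβ (FS·sinβ − cosβ·tanφ')]
  = 10.0 / [17.8·cos25.1°·(1.00·sin25.1° − cos25.1°·tan23.5°)]
  = 10.0 / [17.8·0.9056·(1.00·0.4242 − 0.9056·0.4348)]
  = 10.0 / 0.4908 = 20.376 m

z_c = 20.38 m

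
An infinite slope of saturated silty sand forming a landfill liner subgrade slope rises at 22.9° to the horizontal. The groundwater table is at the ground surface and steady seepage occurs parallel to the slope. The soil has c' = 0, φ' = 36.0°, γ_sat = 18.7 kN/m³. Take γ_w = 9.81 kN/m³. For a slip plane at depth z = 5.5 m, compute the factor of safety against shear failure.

FS = 0.82

With seepage parallel to the slope and the water table at the surface, the effective normal stress on the slip plane uses the buoyant unit weight γ' = γ_sat − γ_w while the driving shear stress uses γ_sat:
FS = [c' + γ' z cos²β tanφ'] / [γ_sat z sinβ cosβ]
(For c' = 0 this reduces to FS = (γ'/γ_sat)·tanφ'/tanβ.)
γ' = 18.7 − 9.81 = 8.89 kN/m³
Numerator = 0.0 + 8.89·5.5·cos²22.9°·tan36.0° = 0.0 + 8.89·5.5·0.8486·0.7265 = 30.145 kPa
Denominator = 18.7·5.5·sin22.9°·cos22.9° = 18.7·5.5·0.3891·0.9212 = 36.867 kPa
FS = 30.145 / 36.867 = 0.818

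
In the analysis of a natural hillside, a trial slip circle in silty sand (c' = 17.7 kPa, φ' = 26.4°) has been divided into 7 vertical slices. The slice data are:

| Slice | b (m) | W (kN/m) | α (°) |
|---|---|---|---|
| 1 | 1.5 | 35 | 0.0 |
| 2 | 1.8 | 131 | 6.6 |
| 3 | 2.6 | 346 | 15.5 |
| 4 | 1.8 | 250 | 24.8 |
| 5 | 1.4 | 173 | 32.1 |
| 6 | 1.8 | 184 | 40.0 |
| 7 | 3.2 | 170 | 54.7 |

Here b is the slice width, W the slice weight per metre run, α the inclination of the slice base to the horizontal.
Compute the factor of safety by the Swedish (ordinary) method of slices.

FS = 1.54

Ordinary method of slices: FS = Σ[c'·Δl_i + (W_i cosα_i)·tanφ'] / Σ W_i sinα_i, with Δl_i = b_i / cosα_i.
Slice 1: Δl = 1.5/cos0.0° = 1.500 m; N'_1 = 35·cos0.0° = 35.0; c'Δl = 26.55; W sinα = 0.0
Slice 2: Δl = 1.8/cos6.6° = 1.812 m; N'_2 = 131·cos6.6° = 130.1; c'Δl = 32.07; W sinα = 15.1
Slice 3: Δl = 2.6/cos15.5° = 2.698 m; N'_3 = 346·cos15.5° = 333.4; c'Δl = 47.76; W sinα = 92.5
Slice 4: Δl = 1.8/cos24.8° = 1.983 m; N'_4 = 250·cos24.8° = 226.9; c'Δl = 35.10; W sinα = 104.9
Slice 5: Δl = 1.4/cos32.1° = 1.653 m; N'_5 = 173·cos32.1° = 146.6; c'Δl = 29.25; W sinα = 91.9
Slice 6: Δl = 1.8/cos40.0° = 2.350 m; N'_6 = 184·cos40.0° = 141.0; c'Δl = 41.59; W sinα = 118.3
Slice 7: Δl = 3.2/cos54.7° = 5.538 m; N'_7 = 170·cos54.7° = 98.2; c'Δl = 98.02; W sinα = 138.7
Σc'Δl = 310.3 kN/m; ΣN' = 1111.2 kN/m; ΣW sinα = 561.3 kN/m
Resisting = 310.3 + 1111.2·tan26.4° = 310.3 + 551.6 = 862.0 kN/m
FS = 862.0 / 561.3 = 1.536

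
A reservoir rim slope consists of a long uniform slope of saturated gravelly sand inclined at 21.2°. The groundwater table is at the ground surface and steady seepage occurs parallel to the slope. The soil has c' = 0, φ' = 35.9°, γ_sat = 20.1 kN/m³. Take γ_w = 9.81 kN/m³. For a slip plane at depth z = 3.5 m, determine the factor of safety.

With seepage parallel to the slope and the water table at the surface, the effective normal stress on the slip plane uses the buoyant unit weight γ' = γ_sat − γ_w while the driving shear stress uses γ_sat:
FS = [c' + γ' z cos²β tanφ'] / [γ_sat z sinβ cosβ]
(For c' = 0 this reduces to FS = (γ'/γ_sat)·tanφ'/tanβ.)
γ' = 20.1 − 9.81 = 10.29 kN/m³
Numerator = 0.0 + 10.29·3.5·cos²21.2°·tan35.9° = 0.0 + 10.29·3.5·0.8692·0.7239 = 22.661 kPa
Denominator = 20.1·3.5·sin21.2°·cos21.2° = 20.1·3.5·0.3616·0.9323 = 23.719 kPa
FS = 22.661 / 23.719 = 0.955

FS = 0.96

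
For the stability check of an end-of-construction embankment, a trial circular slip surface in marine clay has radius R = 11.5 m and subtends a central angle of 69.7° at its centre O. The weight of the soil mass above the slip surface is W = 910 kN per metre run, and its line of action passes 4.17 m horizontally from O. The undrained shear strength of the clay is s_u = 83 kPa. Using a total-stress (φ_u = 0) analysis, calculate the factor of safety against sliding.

Taking moments about the centre O, the resisting moment is provided by the undrained shear strength acting along the arc:
Arc length L_a = R·θ = 11.5·(69.7°·π/180) = 11.5·1.2165 = 13.99 m
M_R = s_u·L_a·R = 83·13.99·11.5 = 13353.2 kN·m/m
M_D = W·d = 910·4.17 = 3794.7 kN·m/m
FS = M_R / M_D = 13353.2 / 3794.7 = 3.519

FS = 3.52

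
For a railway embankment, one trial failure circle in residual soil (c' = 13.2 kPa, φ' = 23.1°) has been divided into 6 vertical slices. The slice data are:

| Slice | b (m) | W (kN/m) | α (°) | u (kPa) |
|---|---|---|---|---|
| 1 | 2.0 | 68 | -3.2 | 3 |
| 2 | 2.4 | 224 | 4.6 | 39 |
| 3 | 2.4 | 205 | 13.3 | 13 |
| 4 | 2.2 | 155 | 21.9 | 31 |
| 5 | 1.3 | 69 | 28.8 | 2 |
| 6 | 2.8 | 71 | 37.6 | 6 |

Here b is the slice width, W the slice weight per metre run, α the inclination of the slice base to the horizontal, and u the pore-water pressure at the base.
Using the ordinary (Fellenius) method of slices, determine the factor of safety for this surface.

Ordinary method of slices: FS = Σ[c'·Δl_i + (W_i cosα_i − u_i·Δl_i)·tanφ'] / Σ W_i sinα_i, with Δl_i = b_i / cosα_i.
Slice 1: Δl = 2.0/cos(-3.2°) = 2.003 m; N'_1 = 68·cos(-3.2°) − 3·2.003 = 61.9; c'Δl = 26.44; W sinα = -3.8
Slice 2: Δl = 2.4/cos4.6° = 2.408 m; N'_2 = 224·cos4.6° − 39·2.408 = 129.4; c'Δl = 31.78; W sinα = 18.0
Slice 3: Δl = 2.4/cos13.3° = 2.466 m; N'_3 = 205·cos13.3° − 13·2.466 = 167.4; c'Δl = 32.55; W sinα = 47.2
Slice 4: Δl = 2.2/cos21.9° = 2.371 m; N'_4 = 155·cos21.9° − 31·2.371 = 70.3; c'Δl = 31.30; W sinα = 57.8
Slice 5: Δl = 1.3/cos28.8° = 1.483 m; N'_5 = 69·cos28.8° − 2·1.483 = 57.5; c'Δl = 19.58; W sinα = 33.2
Slice 6: Δl = 2.8/cos37.6° = 3.534 m; N'_6 = 71·cos37.6° − 6·3.534 = 35.0; c'Δl = 46.65; W sinα = 43.3
Σc'Δl = 188.3 kN/m; ΣN' = 521.6 kN/m; ΣW sinα = 195.7 kN/m
Resisting = 188.3 + 521.6·tan23.1° = 188.3 + 222.5 = 410.8 kN/m
FS = 410.8 / 195.7 = 2.099

FS = 2.10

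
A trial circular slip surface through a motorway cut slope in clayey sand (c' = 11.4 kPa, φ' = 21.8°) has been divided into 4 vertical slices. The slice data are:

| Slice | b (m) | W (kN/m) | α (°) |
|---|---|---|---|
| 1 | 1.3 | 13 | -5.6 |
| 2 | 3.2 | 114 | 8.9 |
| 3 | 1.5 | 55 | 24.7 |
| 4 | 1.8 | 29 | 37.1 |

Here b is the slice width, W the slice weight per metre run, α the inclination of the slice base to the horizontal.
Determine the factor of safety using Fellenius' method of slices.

Ordinary method of slices: FS = Σ[c'·Δl_i + (W_i cosα_i)·tanφ'] / Σ W_i sinα_i, with Δl_i = b_i / cosα_i.
Slice 1: Δl = 1.3/cos(-5.6°) = 1.306 m; N'_1 = 13·cos(-5.6°) = 12.9; c'Δl = 14.89; W sinα = -1.3
Slice 2: Δl = 3.2/cos8.9° = 3.239 m; N'_2 = 114·cos8.9° = 112.6; c'Δl = 36.92; W sinα = 17.6
Slice 3: Δl = 1.5/cos24.7° = 1.651 m; N'_3 = 55·cos24.7° = 50.0; c'Δl = 18.82; W sinα = 23.0
Slice 4: Δl = 1.8/cos37.1° = 2.257 m; N'_4 = 29·cos37.1° = 23.1; c'Δl = 25.73; W sinα = 17.5
Σc'Δl = 96.4 kN/m; ΣN' = 198.7 kN/m; ΣW sinα = 56.8 kN/m
Resisting = 96.4 + 198.7·tan21.8° = 96.4 + 79.5 = 175.8 kN/m
FS = 175.8 / 56.8 = 3.093

FS = 3.09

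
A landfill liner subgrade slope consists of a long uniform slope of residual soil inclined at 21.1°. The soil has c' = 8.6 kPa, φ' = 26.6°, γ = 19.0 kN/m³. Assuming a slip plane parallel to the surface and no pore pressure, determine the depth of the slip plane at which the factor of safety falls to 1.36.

z = 21.65 m

Setting FS = 1.36 in FS = [c' + γz cos²β tanφ'] / [γz sinβ cosβ] and solving for z:
z = c' / [γ cosβ (FS·sinβ − cosβ·tanφ')]
  = 8.6 / [19.0·cos21.1°·(1.36·sin21.1° − cos21.1°·tan26.6°)]
  = 8.6 / [19.0·0.9330·(1.36·0.3600 − 0.9330·0.5008)]
  = 8.6 / 0.3972 = 21.652 m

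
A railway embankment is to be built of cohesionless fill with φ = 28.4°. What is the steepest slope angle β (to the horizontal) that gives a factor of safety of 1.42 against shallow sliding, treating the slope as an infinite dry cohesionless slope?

β = 20.8°

For an infinite dry cohesionless slope FS = tanφ/tanβ, so tanβ = tanφ / FS.
tanβ = tan28.4° / 1.42 = 0.5407 / 1.42 = 0.3808
β = arctan(0.3808) = 20.85°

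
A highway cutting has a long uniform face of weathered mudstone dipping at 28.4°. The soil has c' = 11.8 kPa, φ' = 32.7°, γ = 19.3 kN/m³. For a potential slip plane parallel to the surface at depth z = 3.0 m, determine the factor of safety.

For an infinite slope with a slip plane parallel to the surface (no pore pressure): FS = [c' + γz cos²β tanφ'] / [γz sinβ cosβ].
γz = 19.3·3.0 = 57.90 kN/m²
Numerator = 11.8 + 57.90·cos²28.4°·tan32.7° = 11.8 + 57.90·0.7738·0.6420 = 40.562 kPa
Denominator = 57.90·sin28.4°·cos28.4° = 57.90·0.4756·0.8796 = 24.224 kPa
FS = 40.562 / 24.224 = 1.674

FS = 1.67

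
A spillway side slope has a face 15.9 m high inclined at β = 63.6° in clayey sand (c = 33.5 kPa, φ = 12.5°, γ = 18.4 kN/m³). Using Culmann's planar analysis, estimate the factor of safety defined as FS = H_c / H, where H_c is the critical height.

FS = 1.08

H_c = (4c/γ) · sinβ cosφ / [1 − cos(β − φ)]
    = (4·33.5/18.4) · sin63.6°·cos12.5° / [1 − cos51.1°]
    = 7.283 · 0.8745 / 0.3720 = 17.12 m
FS = H_c / H = 17.12 / 15.9 = 1.077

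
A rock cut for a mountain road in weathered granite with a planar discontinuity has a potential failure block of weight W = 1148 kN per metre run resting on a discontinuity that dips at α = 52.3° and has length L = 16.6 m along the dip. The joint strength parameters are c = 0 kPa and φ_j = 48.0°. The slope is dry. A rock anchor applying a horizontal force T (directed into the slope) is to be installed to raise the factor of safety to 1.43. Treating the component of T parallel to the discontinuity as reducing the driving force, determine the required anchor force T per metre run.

Resolving forces along and normal to the sliding plane, with the horizontal anchor force T adding T·sinα to the effective normal force and T·cosα acting up the plane against the driving force:
FS = [cL + (W cosα + T sinα) tanφ_j] / [W sinα − T cosα]
Without the anchor: N' = 702.0 kN/m, driving T_d = 908.3 kN/m, resisting R = 0·16.6 + 702.0·tan48.0° = 779.7 kN/m, FS = 0.86.
Setting FS = 1.43 and solving for T:
1.43·(908.3 − T cos52.3°) = 779.7 + T sin52.3°·tan48.0°
T·(sin52.3°·tan48.0° + 1.43·cos52.3°) = 1.43·908.3 − 779.7
T·(0.7912·1.1106 + 1.43·0.6115) = 1298.9 − 779.7 = 519.2
T·1.7532 = 519.2
T = 296.1 kN/m

T = 296 kN/m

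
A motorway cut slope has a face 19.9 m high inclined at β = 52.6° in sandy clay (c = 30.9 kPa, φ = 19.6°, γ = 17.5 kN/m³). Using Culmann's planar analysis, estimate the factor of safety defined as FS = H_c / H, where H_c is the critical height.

H_c = (4c/γ) · sinβ cosφ / [1 − cos(β − φ)]
    = (4·30.9/17.5) · sin52.6°·cos19.6° / [1 − cos33.0°]
    = 7.063 · 0.7484 / 0.1613 = 32.76 m
FS = H_c / H = 32.76 / 19.9 = 1.646

FS = 1.65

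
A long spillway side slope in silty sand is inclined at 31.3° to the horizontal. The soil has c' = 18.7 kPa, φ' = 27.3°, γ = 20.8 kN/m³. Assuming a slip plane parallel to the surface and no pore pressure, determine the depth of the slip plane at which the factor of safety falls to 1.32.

Setting FS = 1.32 in FS = [c' + γz cos²β tanφ'] / [γz sinβ cosβ] and solving for z:
z = c' / [γ cosβ (FS·sinβ − cosβ·tanφ')]
  = 18.7 / [20.8·cos31.3°·(1.32·sin31.3° − cos31.3°·tan27.3°)]
  = 18.7 / [20.8·0.8545·(1.32·0.5195 − 0.8545·0.5161)]
  = 18.7 / 4.3498 = 4.299 m

z = 4.30 m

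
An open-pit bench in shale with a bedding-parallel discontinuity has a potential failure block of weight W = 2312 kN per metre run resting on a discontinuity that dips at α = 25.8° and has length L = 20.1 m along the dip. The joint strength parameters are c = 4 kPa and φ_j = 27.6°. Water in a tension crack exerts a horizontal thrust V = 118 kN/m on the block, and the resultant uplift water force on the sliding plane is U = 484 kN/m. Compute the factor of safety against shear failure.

Resolving the block weight along and normal to the plane and applying the Mohr–Coulomb strength on the joint:
N' = W cosα − U − V sinα = 2312·cos25.8° − 484 − 118·sin25.8° = 1546.2 kN/m
Driving force T = W sinα + V cosα = 2312·sin25.8° + 118·cos25.8° = 1112.5 kN/m
Resisting force R = c·L + N'·tanφ_j = 4·20.1 + 1546.2·tan27.6° = 80.4 + 808.3 = 888.7 kN/m
FS = R / T = 888.7 / 1112.5 = 0.799

FS = 0.80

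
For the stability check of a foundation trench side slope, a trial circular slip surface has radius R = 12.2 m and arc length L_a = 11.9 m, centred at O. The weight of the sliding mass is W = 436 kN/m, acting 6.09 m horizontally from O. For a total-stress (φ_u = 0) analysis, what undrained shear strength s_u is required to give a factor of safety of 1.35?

FS = s_u·L_a·R / (W·d), so s_u = FS·W·d / (L_a·R).
s_u = 1.35·436·6.09 / (11.90·12.2) = 3584.6 / 145.18 = 24.69 kPa

s_u = 24.7 kPa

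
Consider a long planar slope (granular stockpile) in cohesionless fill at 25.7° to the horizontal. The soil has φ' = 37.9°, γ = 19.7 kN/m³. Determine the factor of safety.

For a dry cohesionless infinite slope the factor of safety is FS = tanφ' / tanβ.
FS = tan37.9° / tan25.7° = 0.7785 / 0.4813 = 1.618

FS = 1.62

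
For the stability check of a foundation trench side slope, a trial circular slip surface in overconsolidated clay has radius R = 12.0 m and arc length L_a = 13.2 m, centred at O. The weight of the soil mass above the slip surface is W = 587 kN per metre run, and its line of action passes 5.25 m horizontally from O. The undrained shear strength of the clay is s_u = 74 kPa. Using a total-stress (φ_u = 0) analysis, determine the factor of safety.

Taking moments about the centre O, the resisting moment is provided by the undrained shear strength acting along the arc:
M_R = s_u·L_a·R = 74·13.20·12.0 = 11721.6 kN·m/m
M_D = W·d = 587·5.25 = 3081.8 kN·m/m
FS = M_R / M_D = 11721.6 / 3081.8 = 3.804

FS = 3.80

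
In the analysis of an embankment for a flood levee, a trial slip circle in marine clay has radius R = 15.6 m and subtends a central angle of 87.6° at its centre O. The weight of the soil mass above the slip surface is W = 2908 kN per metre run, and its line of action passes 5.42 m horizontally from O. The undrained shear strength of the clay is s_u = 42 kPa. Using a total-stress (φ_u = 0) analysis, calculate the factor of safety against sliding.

FS = 0.99

Taking moments about the centre O, the resisting moment is provided by the undrained shear strength acting along the arc:
Arc length L_a = R·θ = 15.6·(87.6°·π/180) = 15.6·1.5289 = 23.85 m
M_R = s_u·L_a·R = 42·23.85·15.6 = 15627.2 kN·m/m
M_D = W·d = 2908·5.42 = 15761.4 kN·m/m
FS = M_R / M_D = 15627.2 / 15761.4 = 0.991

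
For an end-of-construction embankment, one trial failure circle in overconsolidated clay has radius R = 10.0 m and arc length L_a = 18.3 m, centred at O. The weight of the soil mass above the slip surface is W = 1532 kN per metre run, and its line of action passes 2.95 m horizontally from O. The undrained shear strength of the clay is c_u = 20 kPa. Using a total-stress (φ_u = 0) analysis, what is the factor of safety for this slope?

Taking moments about the centre O, the resisting moment is provided by the undrained shear strength acting along the arc:
M_R = c_u·L_a·R = 20·18.30·10.0 = 3660.0 kN·m/m
M_D = W·d = 1532·2.95 = 4519.4 kN·m/m
FS = M_R / M_D = 3660.0 / 4519.4 = 0.810

FS = 0.81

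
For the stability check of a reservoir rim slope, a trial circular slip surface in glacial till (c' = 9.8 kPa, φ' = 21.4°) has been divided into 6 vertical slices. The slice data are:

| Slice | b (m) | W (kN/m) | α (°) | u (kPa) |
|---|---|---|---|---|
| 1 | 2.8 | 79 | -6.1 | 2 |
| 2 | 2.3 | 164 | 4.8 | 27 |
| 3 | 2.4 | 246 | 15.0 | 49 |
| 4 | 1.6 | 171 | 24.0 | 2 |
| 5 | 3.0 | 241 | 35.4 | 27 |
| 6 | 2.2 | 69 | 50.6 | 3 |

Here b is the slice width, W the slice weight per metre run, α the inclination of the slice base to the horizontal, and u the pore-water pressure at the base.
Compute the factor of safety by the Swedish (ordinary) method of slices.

Ordinary method of slices: FS = Σ[c'·Δl_i + (W_i cosα_i − u_i·Δl_i)·tanφ'] / Σ W_i sinα_i, with Δl_i = b_i / cosα_i.
Slice 1: Δl = 2.8/cos(-6.1°) = 2.816 m; N'_1 = 79·cos(-6.1°) − 2·2.816 = 72.9; c'Δl = 27.60; W sinα = -8.4
Slice 2: Δl = 2.3/cos4.8° = 2.308 m; N'_2 = 164·cos4.8° − 27·2.308 = 101.1; c'Δl = 22.62; W sinα = 13.7
Slice 3: Δl = 2.4/cos15.0° = 2.485 m; N'_3 = 246·cos15.0° − 49·2.485 = 115.9; c'Δl = 24.35; W sinα = 63.7
Slice 4: Δl = 1.6/cos24.0° = 1.751 m; N'_4 = 171·cos24.0° − 2·1.751 = 152.7; c'Δl = 17.16; W sinα = 69.6
Slice 5: Δl = 3.0/cos35.4° = 3.680 m; N'_5 = 241·cos35.4° − 27·3.680 = 97.1; c'Δl = 36.07; W sinα = 139.6
Slice 6: Δl = 2.2/cos50.6° = 3.466 m; N'_6 = 69·cos50.6° − 3·3.466 = 33.4; c'Δl = 33.97; W sinα = 53.3
Σc'Δl = 161.8 kN/m; ΣN' = 573.1 kN/m; ΣW sinα = 331.5 kN/m
Resisting = 161.8 + 573.1·tan21.4° = 161.8 + 224.6 = 386.4 kN/m
FS = 386.4 / 331.5 = 1.166

FS = 1.17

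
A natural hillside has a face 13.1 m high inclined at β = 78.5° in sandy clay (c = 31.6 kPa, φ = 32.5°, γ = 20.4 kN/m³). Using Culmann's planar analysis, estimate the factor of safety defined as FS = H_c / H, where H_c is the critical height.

H_c = (4c/γ) · sinβ cosφ / [1 − cos(β − φ)]
    = (4·31.6/20.4) · sin78.5°·cos32.5° / [1 − cos46.0°]
    = 6.196 · 0.8265 / 0.3053 = 16.77 m
FS = H_c / H = 16.77 / 13.1 = 1.280

FS = 1.28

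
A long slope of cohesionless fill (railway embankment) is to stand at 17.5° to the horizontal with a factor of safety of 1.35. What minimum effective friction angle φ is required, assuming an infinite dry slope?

FS = tanφ/tanβ ⇒ tanφ = FS · tanβ = 1.35 · tan17.5° = 0.4257
φ = arctan(0.4257) = 23.06°

φ = 23.1°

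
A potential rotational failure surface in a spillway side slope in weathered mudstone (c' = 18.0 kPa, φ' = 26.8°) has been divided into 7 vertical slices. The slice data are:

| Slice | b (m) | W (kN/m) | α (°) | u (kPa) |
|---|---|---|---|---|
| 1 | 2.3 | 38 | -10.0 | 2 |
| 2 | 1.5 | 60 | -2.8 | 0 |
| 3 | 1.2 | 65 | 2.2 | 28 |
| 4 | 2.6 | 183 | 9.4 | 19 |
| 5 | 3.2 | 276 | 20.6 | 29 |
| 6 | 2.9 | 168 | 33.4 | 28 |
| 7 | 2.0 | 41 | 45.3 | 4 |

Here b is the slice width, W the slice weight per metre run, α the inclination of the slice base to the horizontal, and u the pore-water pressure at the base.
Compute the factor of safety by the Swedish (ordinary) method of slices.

FS = 2.29

Ordinary method of slices: FS = Σ[c'·Δl_i + (W_i cosα_i − u_i·Δl_i)·tanφ'] / Σ W_i sinα_i, with Δl_i = b_i / cosα_i.
Slice 1: Δl = 2.3/cos(-10.0°) = 2.335 m; N'_1 = 38·cos(-10.0°) − 2·2.335 = 32.8; c'Δl = 42.04; W sinα = -6.6
Slice 2: Δl = 1.5/cos(-2.8°) = 1.502 m; N'_2 = 60·cos(-2.8°) − 0·1.502 = 59.9; c'Δl = 27.03; W sinα = -2.9
Slice 3: Δl = 1.2/cos2.2° = 1.201 m; N'_3 = 65·cos2.2° − 28·1.201 = 31.3; c'Δl = 21.62; W sinα = 2.5
Slice 4: Δl = 2.6/cos9.4° = 2.635 m; N'_4 = 183·cos9.4° − 19·2.635 = 130.5; c'Δl = 47.44; W sinα = 29.9
Slice 5: Δl = 3.2/cos20.6° = 3.419 m; N'_5 = 276·cos20.6° − 29·3.419 = 159.2; c'Δl = 61.53; W sinα = 97.1
Slice 6: Δl = 2.9/cos33.4° = 3.474 m; N'_6 = 168·cos33.4° − 28·3.474 = 43.0; c'Δl = 62.53; W sinα = 92.5
Slice 7: Δl = 2.0/cos45.3° = 2.843 m; N'_7 = 41·cos45.3° − 4·2.843 = 17.5; c'Δl = 51.18; W sinα = 29.1
Σc'Δl = 313.4 kN/m; ΣN' = 474.1 kN/m; ΣW sinα = 241.6 kN/m
Resisting = 313.4 + 474.1·tan26.8° = 313.4 + 239.5 = 552.9 kN/m
FS = 552.9 / 241.6 = 2.289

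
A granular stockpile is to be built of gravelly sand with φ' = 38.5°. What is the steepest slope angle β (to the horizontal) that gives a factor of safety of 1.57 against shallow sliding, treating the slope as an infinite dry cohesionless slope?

β = 26.9°

For an infinite dry cohesionless slope FS = tanφ'/tanβ, so tanβ = tanφ' / FS.
tanβ = tan38.5° / 1.57 = 0.7954 / 1.57 = 0.5066
β = arctan(0.5066) = 26.87°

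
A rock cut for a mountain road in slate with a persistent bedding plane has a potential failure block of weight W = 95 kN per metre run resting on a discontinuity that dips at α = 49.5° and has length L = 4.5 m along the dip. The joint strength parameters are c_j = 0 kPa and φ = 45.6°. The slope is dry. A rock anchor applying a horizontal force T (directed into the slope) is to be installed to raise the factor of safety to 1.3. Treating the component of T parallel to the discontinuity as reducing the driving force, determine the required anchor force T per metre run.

Resolving forces along and normal to the sliding plane, with the horizontal anchor force T adding T·sinα to the effective normal force and T·cosα acting up the plane against the driving force:
FS = [c_jL + (W cosα + T sinα) tanφ] / [W sinα − T cosα]
Without the anchor: N' = 61.7 kN/m, driving T_d = 72.2 kN/m, resisting R = 0·4.5 + 61.7·tan45.6° = 63.0 kN/m, FS = 0.87.
Setting FS = 1.3 and solving for T:
1.3·(72.2 − T cos49.5°) = 63.0 + T sin49.5°·tan45.6°
T·(sin49.5°·tan45.6° + 1.3·cos49.5°) = 1.3·72.2 − 63.0
T·(0.7604·1.0212 + 1.3·0.6494) = 93.9 − 63.0 = 30.9
T·1.6208 = 30.9
T = 19.1 kN/m

T = 19 kN/m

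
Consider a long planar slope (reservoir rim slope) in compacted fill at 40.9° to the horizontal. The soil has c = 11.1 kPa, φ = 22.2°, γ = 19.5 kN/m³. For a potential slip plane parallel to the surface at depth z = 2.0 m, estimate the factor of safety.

FS = 1.05

For an infinite slope with a slip plane parallel to the surface (no pore pressure): FS = [c + γz cos²β tanφ] / [γz sinβ cosβ].
γz = 19.5·2.0 = 39.00 kN/m²
Numerator = 11.1 + 39.00·cos²40.9°·tan22.2° = 11.1 + 39.00·0.5713·0.4081 = 20.193 kPa
Denominator = 39.00·sin40.9°·cos40.9° = 39.00·0.6547·0.7559 = 19.301 kPa
FS = 20.193 / 19.301 = 1.046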